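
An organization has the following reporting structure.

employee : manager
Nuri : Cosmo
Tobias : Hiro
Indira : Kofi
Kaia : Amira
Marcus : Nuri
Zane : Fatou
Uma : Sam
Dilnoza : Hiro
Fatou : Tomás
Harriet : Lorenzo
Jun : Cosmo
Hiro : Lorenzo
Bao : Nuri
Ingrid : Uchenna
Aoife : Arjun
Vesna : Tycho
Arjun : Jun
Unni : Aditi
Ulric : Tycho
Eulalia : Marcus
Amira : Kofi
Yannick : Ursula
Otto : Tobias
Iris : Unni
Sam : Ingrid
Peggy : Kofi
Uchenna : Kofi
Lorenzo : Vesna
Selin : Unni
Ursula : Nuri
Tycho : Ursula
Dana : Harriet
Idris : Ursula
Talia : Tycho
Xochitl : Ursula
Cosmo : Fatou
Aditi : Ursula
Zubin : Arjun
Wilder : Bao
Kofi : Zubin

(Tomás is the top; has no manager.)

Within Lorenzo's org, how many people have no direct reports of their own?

The people in Lorenzo's organization with no one reporting to them are Dana, Dilnoza, Otto. That is 3.

3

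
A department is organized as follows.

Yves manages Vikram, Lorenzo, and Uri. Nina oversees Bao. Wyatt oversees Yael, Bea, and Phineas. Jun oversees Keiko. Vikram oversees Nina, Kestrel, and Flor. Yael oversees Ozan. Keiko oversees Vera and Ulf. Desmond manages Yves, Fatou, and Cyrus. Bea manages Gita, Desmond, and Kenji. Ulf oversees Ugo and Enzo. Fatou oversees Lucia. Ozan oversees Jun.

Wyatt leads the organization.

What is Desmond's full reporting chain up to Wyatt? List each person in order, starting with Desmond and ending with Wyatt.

Desmond reports to Bea. Bea reports to Wyatt. Wyatt is at the top.

Desmond -> Bea -> Wyatt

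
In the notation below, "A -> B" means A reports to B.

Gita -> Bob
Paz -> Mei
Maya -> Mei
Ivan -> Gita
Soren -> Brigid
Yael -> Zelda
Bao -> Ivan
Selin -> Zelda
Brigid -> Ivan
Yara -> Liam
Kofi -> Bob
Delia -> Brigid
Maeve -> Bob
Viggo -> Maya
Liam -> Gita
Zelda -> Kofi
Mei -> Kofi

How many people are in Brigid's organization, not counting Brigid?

2

Brigid directly manages Delia, Soren. Delia has no reports. Soren has no reports. So Brigid's organization is 2 direct reports plus everyone under them: 1 + 1 = 2.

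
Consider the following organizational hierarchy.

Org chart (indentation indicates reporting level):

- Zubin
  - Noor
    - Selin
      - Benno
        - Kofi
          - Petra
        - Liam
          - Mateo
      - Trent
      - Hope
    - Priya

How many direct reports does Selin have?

3

Selin directly manages Benno, Trent, Hope. That is 3 direct reports.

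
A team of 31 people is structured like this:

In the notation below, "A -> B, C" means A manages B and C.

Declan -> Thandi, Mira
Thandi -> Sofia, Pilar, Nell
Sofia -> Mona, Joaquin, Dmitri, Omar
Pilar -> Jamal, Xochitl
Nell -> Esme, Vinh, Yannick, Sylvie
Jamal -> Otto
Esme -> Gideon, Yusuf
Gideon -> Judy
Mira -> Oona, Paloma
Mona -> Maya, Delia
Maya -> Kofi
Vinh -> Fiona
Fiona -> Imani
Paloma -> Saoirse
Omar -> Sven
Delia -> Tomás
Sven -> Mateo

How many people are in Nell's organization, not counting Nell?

9

Nell directly manages Esme, Vinh, Yannick, Sylvie. Under Esme: Yusuf, Gideon, Judy (3). Under Vinh: Fiona, Imani (2). Yannick has no reports. Sylvie has no reports. So Nell's organization is 4 direct reports plus everyone under them: 4 + 3 + 1 + 1 = 9.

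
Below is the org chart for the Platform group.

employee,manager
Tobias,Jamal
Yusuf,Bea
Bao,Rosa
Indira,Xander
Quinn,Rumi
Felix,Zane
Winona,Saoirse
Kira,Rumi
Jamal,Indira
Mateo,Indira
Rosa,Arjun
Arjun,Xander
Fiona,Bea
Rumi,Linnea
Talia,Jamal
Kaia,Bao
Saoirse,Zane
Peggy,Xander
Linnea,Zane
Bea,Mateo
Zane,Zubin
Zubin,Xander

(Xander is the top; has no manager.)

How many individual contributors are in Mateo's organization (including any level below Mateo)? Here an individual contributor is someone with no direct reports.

2

The people in Mateo's organization with no one reporting to them are Fiona, Yusuf. That is 2.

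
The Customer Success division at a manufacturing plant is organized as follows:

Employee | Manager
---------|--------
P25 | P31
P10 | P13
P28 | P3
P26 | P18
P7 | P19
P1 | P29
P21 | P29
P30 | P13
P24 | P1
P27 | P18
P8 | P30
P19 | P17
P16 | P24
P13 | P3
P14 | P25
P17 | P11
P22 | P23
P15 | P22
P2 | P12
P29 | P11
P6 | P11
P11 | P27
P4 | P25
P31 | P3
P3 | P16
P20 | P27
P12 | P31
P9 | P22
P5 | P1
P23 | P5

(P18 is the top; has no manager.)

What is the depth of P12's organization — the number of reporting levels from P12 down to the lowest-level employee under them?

The longest chain under P12 runs P12 → P2, which is 1 level below P12.

1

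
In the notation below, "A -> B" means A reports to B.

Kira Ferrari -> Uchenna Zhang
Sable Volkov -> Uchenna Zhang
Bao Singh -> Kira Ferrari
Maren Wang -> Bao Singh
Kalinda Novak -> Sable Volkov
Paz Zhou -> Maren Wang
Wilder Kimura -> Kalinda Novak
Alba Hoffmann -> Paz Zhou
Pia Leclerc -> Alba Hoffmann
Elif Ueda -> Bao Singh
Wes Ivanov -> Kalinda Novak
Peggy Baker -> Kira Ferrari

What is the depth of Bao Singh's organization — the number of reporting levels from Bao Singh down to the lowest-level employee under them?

The longest chain under Bao Singh runs Bao Singh → Maren Wang → Paz Zhou → Alba Hoffmann → Pia Leclerc, which is 4 levels below Bao Singh.

4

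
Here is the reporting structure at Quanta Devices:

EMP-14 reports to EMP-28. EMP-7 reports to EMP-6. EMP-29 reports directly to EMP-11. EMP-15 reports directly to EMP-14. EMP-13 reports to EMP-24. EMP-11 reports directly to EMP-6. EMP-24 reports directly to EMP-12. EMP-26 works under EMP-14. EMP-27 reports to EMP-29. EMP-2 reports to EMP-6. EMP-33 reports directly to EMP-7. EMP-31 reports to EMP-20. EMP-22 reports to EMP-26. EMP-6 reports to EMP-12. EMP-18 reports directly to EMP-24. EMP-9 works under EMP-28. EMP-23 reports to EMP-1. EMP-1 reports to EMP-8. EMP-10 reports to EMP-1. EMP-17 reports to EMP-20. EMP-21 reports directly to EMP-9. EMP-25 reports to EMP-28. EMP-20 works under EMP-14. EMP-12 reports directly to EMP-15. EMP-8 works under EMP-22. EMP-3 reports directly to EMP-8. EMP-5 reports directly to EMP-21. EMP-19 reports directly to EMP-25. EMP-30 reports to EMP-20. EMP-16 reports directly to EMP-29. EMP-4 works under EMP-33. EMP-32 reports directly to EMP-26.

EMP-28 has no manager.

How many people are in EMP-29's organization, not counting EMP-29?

EMP-29 directly manages EMP-16, EMP-27. EMP-16 has no reports. EMP-27 has no reports. So EMP-29's organization is 2 direct reports plus everyone under them: 1 + 1 = 2.

2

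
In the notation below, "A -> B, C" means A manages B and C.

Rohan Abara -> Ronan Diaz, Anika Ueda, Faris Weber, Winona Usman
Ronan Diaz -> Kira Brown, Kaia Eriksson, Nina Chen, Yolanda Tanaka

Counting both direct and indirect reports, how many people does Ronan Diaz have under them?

4

Ronan Diaz directly manages Kira Brown, Kaia Eriksson, Nina Chen, Yolanda Tanaka. Kira Brown has no reports. Kaia Eriksson has no reports. Nina Chen has no reports. Yolanda Tanaka has no reports. So Ronan Diaz's organization is 4 direct reports plus everyone under them: 1 + 1 + 1 + 1 = 4.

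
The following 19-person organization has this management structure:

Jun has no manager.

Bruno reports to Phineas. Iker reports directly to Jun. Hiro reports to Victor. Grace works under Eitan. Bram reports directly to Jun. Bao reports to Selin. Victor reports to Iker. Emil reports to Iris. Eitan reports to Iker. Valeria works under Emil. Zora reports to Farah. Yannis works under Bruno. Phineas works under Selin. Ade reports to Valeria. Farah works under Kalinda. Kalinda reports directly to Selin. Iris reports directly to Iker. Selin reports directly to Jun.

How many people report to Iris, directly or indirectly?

Iris directly manages Emil. Under Emil: Valeria, Ade (2). That's 3 in total.

3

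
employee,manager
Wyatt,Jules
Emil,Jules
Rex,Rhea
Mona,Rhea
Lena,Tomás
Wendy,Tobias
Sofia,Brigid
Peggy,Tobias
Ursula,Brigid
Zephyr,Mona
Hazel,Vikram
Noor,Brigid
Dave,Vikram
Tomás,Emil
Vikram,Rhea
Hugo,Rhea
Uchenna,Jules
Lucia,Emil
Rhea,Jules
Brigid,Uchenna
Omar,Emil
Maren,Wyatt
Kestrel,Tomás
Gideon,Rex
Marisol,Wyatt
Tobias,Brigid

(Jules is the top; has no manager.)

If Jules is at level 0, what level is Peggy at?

4

Chain from Peggy up to Jules: Peggy → Tobias → Brigid → Uchenna → Jules. That is 4 steps up, so Peggy is 4 levels below Jules.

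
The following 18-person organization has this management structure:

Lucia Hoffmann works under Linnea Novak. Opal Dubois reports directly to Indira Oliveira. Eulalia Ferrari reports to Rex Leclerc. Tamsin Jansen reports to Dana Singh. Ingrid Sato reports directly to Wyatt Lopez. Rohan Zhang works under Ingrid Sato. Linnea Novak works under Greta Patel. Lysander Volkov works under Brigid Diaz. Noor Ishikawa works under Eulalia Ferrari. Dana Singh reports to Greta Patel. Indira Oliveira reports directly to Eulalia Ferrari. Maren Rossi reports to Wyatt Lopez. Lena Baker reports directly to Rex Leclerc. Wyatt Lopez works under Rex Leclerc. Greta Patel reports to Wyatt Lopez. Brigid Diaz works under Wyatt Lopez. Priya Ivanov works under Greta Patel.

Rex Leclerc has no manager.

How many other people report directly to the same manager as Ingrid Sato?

3

Ingrid Sato reports to Wyatt Lopez. Wyatt Lopez's other direct reports are Greta Patel, Brigid Diaz, Maren Rossi — 3 peers.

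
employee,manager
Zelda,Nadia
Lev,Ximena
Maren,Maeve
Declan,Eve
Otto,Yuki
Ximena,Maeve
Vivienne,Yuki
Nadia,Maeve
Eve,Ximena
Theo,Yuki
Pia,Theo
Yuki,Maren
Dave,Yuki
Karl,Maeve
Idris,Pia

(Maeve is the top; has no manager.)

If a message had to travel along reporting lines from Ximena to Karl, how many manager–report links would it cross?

Ximena is 1 level below Maeve, and Karl is 1 level below Maeve (their lowest common manager). The shortest path runs up from Ximena to Maeve and back down to Karl: 1 + 1 = 2 links.

2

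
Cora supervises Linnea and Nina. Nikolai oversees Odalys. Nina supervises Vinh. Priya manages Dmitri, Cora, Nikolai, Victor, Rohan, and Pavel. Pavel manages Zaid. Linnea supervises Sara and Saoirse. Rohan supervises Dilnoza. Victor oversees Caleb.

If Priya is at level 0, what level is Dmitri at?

Chain from Dmitri up to Priya: Dmitri → Priya. That is 1 step up, so Dmitri is 1 level below Priya.

1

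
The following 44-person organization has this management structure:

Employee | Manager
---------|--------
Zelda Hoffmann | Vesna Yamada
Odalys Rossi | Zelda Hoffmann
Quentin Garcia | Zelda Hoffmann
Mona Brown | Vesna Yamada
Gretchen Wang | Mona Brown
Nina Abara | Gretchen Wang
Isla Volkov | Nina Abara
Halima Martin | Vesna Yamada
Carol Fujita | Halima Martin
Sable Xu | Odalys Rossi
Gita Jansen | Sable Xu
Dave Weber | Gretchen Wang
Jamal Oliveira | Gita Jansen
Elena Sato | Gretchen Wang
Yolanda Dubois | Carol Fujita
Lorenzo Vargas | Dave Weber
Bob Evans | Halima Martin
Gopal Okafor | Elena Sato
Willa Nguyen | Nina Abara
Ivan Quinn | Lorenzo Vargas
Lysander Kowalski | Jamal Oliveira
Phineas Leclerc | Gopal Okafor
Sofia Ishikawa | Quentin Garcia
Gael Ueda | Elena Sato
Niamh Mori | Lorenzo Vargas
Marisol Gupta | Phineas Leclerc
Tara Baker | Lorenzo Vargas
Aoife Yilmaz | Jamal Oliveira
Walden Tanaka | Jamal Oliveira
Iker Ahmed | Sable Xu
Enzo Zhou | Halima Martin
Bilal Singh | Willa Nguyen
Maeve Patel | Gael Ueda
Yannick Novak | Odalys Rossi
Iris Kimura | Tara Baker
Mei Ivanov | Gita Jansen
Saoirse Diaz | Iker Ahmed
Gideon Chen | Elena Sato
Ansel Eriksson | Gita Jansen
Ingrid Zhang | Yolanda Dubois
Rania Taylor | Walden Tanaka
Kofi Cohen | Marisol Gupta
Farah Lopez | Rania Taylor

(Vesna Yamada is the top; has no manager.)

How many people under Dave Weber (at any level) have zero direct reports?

The people in Dave Weber's organization with no one reporting to them are Iris Kimura, Niamh Mori, Ivan Quinn. That is 3.

3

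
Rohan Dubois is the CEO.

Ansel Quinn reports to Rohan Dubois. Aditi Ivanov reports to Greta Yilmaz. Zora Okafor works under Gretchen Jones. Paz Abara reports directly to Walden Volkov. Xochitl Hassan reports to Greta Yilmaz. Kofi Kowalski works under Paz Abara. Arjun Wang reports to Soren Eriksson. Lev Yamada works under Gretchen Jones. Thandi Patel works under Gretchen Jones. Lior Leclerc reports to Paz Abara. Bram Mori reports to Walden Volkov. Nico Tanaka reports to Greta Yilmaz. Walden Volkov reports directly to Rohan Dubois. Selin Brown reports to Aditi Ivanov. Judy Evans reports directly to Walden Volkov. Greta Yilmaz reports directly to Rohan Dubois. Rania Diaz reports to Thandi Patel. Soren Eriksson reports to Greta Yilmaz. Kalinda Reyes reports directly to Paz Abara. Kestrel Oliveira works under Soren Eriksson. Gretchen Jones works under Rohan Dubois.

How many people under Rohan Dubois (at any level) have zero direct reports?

14

The people in Rohan Dubois's organization with no one reporting to them are Ansel Quinn, Bram Mori, Kalinda Reyes, Lior Leclerc, Kofi Kowalski, Judy Evans, Zora Okafor, Lev Yamada, Rania Diaz, Xochitl Hassan, Nico Tanaka, Arjun Wang, Kestrel Oliveira, Selin Brown. That is 14.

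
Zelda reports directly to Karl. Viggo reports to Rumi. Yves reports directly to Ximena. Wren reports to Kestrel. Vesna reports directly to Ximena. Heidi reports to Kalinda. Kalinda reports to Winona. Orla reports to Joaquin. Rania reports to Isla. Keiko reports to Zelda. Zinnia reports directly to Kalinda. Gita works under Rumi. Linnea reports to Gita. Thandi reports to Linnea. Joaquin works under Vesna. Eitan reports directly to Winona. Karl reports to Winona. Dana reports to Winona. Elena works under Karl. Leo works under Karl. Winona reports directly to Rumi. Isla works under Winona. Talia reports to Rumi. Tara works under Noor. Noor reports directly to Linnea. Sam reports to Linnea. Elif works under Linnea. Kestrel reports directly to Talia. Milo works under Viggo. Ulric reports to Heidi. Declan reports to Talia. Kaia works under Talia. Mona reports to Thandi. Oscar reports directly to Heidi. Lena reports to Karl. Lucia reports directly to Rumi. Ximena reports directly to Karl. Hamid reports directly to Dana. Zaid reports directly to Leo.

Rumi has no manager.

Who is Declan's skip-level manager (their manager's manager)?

Declan reports to Talia, and Talia reports to Rumi. So Declan's skip-level manager is Rumi.

Rumi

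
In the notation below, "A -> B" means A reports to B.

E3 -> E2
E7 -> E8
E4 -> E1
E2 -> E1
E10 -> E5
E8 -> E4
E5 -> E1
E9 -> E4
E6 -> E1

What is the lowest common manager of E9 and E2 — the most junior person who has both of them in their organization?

E9's chain of managers is E4, E1. E2's chain of managers is E1. The first manager that appears in both chains is E1.

E1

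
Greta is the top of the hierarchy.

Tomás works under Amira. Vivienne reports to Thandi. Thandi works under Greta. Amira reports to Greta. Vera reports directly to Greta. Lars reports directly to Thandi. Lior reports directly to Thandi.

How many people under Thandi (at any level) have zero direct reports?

The people in Thandi's organization with no one reporting to them are Lior, Lars, Vivienne. That is 3.

3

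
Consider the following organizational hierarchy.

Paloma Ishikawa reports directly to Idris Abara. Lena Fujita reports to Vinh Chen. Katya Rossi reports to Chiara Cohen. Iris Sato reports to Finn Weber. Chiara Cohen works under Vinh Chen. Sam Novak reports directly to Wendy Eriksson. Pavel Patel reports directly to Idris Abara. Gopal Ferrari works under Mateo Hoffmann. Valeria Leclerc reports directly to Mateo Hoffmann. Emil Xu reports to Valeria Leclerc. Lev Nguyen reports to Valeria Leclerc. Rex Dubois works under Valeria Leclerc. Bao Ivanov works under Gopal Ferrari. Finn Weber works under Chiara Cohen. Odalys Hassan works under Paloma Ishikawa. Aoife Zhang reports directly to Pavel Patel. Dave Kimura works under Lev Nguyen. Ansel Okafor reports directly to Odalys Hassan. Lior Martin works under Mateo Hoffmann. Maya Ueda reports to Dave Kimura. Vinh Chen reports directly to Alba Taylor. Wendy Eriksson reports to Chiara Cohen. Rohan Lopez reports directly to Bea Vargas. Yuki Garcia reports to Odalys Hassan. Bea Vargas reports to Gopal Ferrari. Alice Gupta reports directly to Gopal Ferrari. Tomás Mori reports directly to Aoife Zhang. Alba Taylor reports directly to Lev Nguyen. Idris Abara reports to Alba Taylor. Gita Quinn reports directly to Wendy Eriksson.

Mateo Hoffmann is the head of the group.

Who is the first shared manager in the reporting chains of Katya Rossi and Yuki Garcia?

Katya Rossi's chain of managers is Chiara Cohen, Vinh Chen, Alba Taylor, Lev Nguyen, Valeria Leclerc, Mateo Hoffmann. Yuki Garcia's chain of managers is Odalys Hassan, Paloma Ishikawa, Idris Abara, Alba Taylor, Lev Nguyen, Valeria Leclerc, Mateo Hoffmann. The first manager that appears in both chains is Alba Taylor.

Alba Taylor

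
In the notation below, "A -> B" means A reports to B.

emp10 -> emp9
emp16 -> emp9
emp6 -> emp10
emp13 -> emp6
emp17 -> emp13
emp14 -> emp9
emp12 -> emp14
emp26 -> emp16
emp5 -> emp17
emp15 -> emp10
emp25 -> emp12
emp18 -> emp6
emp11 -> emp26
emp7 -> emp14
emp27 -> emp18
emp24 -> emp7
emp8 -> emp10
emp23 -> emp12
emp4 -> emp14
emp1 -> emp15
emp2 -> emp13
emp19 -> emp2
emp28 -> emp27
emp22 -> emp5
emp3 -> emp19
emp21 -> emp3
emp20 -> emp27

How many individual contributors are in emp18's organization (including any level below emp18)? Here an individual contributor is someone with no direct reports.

2

The people in emp18's organization with no one reporting to them are emp20, emp28. That is 2.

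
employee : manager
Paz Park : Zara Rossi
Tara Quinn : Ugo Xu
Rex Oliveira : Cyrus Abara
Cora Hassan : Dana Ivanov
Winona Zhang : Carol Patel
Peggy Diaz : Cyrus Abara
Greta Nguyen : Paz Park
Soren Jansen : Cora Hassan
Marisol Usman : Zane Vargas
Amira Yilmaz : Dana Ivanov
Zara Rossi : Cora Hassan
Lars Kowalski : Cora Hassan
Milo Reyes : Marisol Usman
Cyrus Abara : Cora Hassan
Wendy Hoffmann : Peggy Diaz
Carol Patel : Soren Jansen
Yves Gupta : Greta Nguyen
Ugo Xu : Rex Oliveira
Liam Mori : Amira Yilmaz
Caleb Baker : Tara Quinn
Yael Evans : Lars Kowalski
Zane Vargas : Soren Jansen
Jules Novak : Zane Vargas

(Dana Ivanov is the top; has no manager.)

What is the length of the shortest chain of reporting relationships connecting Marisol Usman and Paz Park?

Marisol Usman is 3 levels below Cora Hassan, and Paz Park is 2 levels below Cora Hassan (their lowest common manager). The shortest path runs up from Marisol Usman to Cora Hassan and back down to Paz Park: 3 + 2 = 5 links.

5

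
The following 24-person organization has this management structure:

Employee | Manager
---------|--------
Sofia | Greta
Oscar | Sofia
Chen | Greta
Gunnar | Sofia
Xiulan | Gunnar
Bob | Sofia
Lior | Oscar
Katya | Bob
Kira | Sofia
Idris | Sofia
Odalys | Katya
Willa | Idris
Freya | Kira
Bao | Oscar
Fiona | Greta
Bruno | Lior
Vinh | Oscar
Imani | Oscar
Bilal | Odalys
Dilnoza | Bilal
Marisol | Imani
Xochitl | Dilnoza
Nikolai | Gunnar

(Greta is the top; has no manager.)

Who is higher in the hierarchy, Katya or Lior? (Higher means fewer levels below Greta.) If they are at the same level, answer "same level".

Both Katya and Lior are 3 levels below Greta.

same level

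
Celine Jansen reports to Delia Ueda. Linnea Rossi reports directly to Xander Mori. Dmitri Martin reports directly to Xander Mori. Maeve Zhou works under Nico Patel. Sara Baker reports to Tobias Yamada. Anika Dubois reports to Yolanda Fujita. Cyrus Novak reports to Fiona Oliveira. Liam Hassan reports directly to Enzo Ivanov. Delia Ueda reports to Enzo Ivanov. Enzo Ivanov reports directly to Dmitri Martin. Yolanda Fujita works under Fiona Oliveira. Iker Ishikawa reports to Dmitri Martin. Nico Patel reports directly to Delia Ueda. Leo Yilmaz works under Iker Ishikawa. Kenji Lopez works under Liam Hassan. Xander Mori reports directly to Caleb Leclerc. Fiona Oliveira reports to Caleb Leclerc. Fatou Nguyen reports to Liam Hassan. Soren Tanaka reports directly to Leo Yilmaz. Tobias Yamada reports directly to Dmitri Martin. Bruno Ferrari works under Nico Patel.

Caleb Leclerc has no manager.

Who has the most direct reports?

Direct-report counts: Caleb Leclerc has 2; Fiona Oliveira has 2; Yolanda Fujita has 1; Xander Mori has 2; Dmitri Martin has 3; Iker Ishikawa has 1; Leo Yilmaz has 1; Tobias Yamada has 1; Enzo Ivanov has 2; Liam Hassan has 2; Delia Ueda has 2; Nico Patel has 2. The largest is 3, held by Dmitri Martin.

Dmitri Martin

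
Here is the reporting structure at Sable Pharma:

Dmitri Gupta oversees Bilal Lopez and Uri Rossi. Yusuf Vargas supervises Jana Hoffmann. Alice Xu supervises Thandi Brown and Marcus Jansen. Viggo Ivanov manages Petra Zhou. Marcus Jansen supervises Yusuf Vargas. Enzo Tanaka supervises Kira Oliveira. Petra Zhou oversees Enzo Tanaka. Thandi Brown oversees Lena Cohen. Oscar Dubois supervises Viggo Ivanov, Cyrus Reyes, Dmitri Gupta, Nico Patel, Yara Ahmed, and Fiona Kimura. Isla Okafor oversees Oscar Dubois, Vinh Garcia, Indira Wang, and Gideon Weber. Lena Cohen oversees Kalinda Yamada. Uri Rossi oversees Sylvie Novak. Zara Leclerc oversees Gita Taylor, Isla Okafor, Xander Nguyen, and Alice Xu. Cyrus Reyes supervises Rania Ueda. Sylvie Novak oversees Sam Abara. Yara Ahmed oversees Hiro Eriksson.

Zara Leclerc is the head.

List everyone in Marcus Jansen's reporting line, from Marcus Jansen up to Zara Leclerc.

Marcus Jansen -> Alice Xu -> Zara Leclerc

Marcus Jansen reports to Alice Xu. Alice Xu reports to Zara Leclerc. Zara Leclerc is at the top.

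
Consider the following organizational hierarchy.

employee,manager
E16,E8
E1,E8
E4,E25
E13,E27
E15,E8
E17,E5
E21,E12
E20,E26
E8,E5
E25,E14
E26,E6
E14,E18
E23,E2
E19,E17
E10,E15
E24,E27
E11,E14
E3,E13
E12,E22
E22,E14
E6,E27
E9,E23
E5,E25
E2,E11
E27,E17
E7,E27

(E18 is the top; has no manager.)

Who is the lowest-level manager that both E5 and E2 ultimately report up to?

E14

E5's chain of managers is E25, E14, E18. E2's chain of managers is E11, E14, E18. The first manager that appears in both chains is E14.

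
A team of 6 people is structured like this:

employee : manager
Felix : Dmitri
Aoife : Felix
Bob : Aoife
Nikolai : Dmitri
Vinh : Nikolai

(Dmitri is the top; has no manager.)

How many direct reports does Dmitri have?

2

Dmitri directly manages Felix, Nikolai. That is 2 direct reports.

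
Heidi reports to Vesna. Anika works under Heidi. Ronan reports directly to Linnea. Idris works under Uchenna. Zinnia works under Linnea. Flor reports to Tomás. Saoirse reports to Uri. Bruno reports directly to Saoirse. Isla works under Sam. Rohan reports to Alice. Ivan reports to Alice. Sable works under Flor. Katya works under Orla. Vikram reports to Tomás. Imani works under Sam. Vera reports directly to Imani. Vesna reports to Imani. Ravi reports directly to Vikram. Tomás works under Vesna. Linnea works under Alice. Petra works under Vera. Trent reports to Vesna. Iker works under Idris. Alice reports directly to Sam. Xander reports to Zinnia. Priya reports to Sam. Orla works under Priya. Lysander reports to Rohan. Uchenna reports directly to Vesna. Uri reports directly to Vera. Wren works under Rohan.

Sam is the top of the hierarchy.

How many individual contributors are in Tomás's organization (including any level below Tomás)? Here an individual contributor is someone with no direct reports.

2

The people in Tomás's organization with no one reporting to them are Ravi, Sable. That is 2.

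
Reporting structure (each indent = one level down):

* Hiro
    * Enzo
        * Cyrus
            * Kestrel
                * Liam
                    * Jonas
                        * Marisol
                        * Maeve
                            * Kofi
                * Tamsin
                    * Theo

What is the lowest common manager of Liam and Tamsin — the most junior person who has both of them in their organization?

Liam's chain of managers is Kestrel, Cyrus, Enzo, Hiro. Tamsin's chain of managers is Kestrel, Cyrus, Enzo, Hiro. The first manager that appears in both chains is Kestrel.

Kestrel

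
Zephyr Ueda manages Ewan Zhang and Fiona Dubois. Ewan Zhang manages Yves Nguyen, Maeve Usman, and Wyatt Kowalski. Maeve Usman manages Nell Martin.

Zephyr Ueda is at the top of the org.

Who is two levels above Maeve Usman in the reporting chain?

Maeve Usman reports to Ewan Zhang, and Ewan Zhang reports to Zephyr Ueda. So Maeve Usman's skip-level manager is Zephyr Ueda.

Zephyr Ueda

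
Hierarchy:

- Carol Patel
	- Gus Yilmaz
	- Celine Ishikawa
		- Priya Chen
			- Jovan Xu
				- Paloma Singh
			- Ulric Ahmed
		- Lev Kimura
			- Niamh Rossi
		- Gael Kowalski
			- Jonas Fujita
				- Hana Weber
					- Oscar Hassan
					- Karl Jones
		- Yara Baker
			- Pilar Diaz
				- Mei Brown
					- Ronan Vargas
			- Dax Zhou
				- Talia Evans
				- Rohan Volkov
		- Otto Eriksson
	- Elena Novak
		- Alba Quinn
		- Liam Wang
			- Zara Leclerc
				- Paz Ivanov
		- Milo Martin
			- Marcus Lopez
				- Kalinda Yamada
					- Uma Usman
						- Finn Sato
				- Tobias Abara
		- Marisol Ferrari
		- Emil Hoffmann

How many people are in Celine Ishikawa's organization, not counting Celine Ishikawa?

19

Celine Ishikawa directly manages Priya Chen, Lev Kimura, Gael Kowalski, Yara Baker, Otto Eriksson. Under Priya Chen: Ulric Ahmed, Jovan Xu, Paloma Singh (3). Under Lev Kimura: Niamh Rossi (1). Under Gael Kowalski: Jonas Fujita, Hana Weber, Karl Jones, Oscar Hassan (4). Under Yara Baker: Dax Zhou, Rohan Volkov, Talia Evans, Pilar Diaz, Mei Brown, Ronan Vargas (6). Otto Eriksson has no reports. So Celine Ishikawa's organization is 5 direct reports plus everyone under them: 4 + 2 + 5 + 7 + 1 = 19.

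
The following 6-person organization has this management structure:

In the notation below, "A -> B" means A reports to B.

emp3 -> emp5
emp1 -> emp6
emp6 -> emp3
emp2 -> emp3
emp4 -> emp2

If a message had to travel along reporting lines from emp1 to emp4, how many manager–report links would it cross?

emp1 is 2 levels below emp3, and emp4 is 2 levels below emp3 (their lowest common manager). The shortest path runs up from emp1 to emp3 and back down to emp4: 2 + 2 = 4 links.

4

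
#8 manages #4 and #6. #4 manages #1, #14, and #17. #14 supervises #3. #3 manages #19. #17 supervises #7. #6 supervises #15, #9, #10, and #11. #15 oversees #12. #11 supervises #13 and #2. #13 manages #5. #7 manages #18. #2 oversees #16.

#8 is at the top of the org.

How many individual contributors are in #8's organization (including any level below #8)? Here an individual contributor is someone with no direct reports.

8

The people in #8's organization with no one reporting to them are #16, #5, #10, #9, #12, #18, #19, #1. That is 8.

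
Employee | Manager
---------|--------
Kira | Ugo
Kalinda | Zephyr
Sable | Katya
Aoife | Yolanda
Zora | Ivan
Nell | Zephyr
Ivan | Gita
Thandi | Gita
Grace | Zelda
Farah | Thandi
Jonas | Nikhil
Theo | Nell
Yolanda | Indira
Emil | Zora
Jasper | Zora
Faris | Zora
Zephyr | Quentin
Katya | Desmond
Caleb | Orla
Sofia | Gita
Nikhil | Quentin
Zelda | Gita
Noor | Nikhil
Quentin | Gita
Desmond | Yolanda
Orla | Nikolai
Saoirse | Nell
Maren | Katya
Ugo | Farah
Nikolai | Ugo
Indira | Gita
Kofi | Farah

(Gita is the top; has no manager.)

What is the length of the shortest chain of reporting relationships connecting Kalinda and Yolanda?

5

Kalinda is 3 levels below Gita, and Yolanda is 2 levels below Gita (their lowest common manager). The shortest path runs up from Kalinda to Gita and back down to Yolanda: 3 + 2 = 5 links.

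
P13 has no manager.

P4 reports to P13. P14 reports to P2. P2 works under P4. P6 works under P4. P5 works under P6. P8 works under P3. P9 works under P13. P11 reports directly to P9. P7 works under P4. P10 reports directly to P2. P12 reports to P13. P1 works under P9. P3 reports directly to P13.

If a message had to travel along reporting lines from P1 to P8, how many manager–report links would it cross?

4

P1 is 2 levels below P13, and P8 is 2 levels below P13 (their lowest common manager). The shortest path runs up from P1 to P13 and back down to P8: 2 + 2 = 4 links.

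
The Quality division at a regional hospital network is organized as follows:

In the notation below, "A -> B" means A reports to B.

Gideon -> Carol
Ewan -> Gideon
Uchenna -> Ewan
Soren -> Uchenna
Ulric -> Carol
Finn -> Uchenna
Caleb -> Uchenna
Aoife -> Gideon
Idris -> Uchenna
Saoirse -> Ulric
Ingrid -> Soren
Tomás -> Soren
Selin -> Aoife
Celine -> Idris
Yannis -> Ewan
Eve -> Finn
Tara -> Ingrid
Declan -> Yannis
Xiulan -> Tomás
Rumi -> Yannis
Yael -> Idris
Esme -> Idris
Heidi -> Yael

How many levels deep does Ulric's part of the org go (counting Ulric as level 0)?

The longest chain under Ulric runs Ulric → Saoirse, which is 1 level below Ulric.

1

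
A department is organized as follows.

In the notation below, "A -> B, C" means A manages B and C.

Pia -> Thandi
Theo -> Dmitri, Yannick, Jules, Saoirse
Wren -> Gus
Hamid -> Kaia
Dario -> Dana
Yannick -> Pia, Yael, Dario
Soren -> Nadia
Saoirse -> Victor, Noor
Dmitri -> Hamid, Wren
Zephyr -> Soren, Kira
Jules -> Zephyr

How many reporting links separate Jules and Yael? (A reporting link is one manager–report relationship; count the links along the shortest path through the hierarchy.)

Jules is 1 level below Theo, and Yael is 2 levels below Theo (their lowest common manager). The shortest path runs up from Jules to Theo and back down to Yael: 1 + 2 = 3 links.

3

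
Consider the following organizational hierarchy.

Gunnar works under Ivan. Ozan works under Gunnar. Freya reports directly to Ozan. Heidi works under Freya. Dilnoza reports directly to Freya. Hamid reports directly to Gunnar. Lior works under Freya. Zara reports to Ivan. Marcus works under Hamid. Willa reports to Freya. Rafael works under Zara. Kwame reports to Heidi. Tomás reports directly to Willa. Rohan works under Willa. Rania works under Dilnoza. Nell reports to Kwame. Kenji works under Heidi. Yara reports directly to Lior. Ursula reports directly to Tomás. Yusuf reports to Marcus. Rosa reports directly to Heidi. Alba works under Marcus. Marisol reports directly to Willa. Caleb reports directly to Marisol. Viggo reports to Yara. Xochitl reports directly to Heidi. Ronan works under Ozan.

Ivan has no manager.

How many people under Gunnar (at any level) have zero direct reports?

The people in Gunnar's organization with no one reporting to them are Alba, Yusuf, Ronan, Caleb, Rohan, Ursula, Viggo, Rania, Xochitl, Rosa, Kenji, Nell. That is 12.

12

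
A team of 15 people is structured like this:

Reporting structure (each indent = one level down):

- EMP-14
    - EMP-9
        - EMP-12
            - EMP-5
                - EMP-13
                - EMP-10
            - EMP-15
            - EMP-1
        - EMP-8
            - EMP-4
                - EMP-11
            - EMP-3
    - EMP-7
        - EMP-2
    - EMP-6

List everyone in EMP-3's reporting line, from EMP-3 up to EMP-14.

EMP-3 reports to EMP-8. EMP-8 reports to EMP-9. EMP-9 reports to EMP-14. EMP-14 is at the top.

EMP-3 -> EMP-8 -> EMP-9 -> EMP-14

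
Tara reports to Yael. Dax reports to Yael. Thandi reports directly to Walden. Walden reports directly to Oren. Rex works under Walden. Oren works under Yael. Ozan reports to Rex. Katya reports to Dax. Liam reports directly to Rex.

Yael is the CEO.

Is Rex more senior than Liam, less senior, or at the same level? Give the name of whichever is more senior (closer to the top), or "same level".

Rex is 3 levels below Yael; Liam is 4. Rex is higher.

Rex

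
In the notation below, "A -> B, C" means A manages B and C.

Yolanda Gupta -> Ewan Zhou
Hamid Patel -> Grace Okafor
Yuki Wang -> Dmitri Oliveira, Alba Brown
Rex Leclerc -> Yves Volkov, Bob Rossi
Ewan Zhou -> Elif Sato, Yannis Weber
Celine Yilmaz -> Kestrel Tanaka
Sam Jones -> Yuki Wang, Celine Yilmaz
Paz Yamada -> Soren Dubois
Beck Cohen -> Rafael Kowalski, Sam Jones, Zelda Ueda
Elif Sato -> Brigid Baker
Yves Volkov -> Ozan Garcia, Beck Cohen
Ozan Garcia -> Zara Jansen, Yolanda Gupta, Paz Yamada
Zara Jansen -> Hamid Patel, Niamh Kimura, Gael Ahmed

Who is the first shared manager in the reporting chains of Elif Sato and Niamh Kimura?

Ozan Garcia

Elif Sato's chain of managers is Ewan Zhou, Yolanda Gupta, Ozan Garcia, Yves Volkov, Rex Leclerc. Niamh Kimura's chain of managers is Zara Jansen, Ozan Garcia, Yves Volkov, Rex Leclerc. The first manager that appears in both chains is Ozan Garcia.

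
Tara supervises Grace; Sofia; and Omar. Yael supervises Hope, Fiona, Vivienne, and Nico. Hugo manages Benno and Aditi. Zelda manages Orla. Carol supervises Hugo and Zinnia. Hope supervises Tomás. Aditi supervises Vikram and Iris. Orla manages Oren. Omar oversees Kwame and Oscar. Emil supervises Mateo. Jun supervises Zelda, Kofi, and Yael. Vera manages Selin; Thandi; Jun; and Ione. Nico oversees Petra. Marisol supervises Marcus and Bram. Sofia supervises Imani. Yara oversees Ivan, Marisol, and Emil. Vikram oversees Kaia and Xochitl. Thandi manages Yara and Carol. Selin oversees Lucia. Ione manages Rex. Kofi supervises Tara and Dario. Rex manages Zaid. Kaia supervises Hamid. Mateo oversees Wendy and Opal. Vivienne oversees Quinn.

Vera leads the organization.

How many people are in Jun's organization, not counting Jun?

Jun directly manages Yael, Kofi, Zelda. Under Yael: Nico, Petra, Fiona, Hope, Tomás, Vivienne, Quinn (7). Under Kofi: Dario, Tara, Omar, Oscar, Kwame, Grace, Sofia, Imani (8). Under Zelda: Orla, Oren (2). So Jun's organization is 3 direct reports plus everyone under them: 8 + 9 + 3 = 20.

20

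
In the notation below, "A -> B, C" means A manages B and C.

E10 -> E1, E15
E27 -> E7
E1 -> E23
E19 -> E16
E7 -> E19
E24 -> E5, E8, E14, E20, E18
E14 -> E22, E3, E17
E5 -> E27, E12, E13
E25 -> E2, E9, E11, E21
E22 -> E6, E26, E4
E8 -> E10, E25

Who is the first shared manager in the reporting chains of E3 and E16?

E24

E3's chain of managers is E14, E24. E16's chain of managers is E19, E7, E27, E5, E24. The first manager that appears in both chains is E24.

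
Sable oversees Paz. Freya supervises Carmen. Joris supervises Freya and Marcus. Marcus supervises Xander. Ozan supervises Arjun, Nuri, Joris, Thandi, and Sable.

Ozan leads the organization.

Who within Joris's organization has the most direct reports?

Direct-report counts within Joris's organization: Joris has 2; Marcus has 1; Freya has 1. The largest is 2, held by Joris.

Joris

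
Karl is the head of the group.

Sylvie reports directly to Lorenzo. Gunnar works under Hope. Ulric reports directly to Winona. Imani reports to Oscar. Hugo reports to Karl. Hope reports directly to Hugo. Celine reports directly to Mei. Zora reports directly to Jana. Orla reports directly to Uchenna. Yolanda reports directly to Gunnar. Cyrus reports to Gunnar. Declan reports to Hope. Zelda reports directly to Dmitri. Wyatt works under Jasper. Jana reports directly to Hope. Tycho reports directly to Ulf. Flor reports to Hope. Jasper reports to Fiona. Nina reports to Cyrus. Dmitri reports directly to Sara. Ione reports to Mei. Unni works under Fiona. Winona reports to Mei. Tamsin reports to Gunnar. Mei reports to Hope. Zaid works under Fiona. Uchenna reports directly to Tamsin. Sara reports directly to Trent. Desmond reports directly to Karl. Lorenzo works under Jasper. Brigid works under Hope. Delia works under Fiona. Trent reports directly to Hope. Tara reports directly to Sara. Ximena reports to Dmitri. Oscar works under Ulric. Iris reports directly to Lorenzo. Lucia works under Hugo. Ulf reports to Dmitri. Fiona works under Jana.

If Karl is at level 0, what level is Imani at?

7

Chain from Imani up to Karl: Imani → Oscar → Ulric → Winona → Mei → Hope → Hugo → Karl. That is 7 steps up, so Imani is 7 levels below Karl.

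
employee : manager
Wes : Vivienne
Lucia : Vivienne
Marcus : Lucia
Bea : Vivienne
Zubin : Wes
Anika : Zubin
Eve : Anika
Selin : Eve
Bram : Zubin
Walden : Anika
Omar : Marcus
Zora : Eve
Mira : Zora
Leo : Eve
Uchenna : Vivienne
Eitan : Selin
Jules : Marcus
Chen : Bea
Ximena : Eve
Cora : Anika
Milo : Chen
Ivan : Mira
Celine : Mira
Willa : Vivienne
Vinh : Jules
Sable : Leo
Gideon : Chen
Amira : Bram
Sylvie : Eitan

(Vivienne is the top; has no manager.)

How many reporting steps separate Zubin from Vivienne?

Chain from Zubin up to Vivienne: Zubin → Wes → Vivienne. That is 2 steps up, so Zubin is 2 levels below Vivienne.

2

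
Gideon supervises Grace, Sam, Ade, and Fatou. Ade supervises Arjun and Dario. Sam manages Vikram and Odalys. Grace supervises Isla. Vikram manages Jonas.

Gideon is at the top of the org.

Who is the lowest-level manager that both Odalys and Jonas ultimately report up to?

Odalys's chain of managers is Sam, Gideon. Jonas's chain of managers is Vikram, Sam, Gideon. The first manager that appears in both chains is Sam.

Sam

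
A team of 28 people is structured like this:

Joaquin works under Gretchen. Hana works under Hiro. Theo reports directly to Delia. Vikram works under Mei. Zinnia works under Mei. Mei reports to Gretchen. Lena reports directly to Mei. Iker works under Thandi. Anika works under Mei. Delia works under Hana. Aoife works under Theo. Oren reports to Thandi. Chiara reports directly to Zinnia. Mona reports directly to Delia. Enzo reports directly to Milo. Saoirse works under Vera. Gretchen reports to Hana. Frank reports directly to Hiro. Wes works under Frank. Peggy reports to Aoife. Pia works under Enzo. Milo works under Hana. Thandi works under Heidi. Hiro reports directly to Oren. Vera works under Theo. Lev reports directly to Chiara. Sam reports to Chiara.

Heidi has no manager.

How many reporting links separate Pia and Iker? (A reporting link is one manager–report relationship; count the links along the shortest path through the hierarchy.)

7

Pia is 6 levels below Thandi, and Iker is 1 level below Thandi (their lowest common manager). The shortest path runs up from Pia to Thandi and back down to Iker: 6 + 1 = 7 links.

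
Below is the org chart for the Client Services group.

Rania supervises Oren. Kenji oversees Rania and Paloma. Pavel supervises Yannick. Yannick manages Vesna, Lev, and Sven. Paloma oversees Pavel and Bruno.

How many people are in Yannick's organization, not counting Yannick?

3

Yannick directly manages Sven, Lev, Vesna. Sven has no reports. Lev has no reports. Vesna has no reports. So Yannick's organization is 3 direct reports plus everyone under them: 1 + 1 + 1 = 3.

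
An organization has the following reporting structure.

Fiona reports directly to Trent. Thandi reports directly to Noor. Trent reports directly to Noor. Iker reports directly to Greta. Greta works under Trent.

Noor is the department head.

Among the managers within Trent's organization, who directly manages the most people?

Trent

Direct-report counts within Trent's organization: Trent has 2; Greta has 1. The largest is 2, held by Trent.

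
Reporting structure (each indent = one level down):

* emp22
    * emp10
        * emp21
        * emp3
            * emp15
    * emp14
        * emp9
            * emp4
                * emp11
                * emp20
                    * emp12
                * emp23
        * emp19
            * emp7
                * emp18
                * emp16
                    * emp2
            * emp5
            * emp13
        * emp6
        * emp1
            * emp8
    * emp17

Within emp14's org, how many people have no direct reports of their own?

The people in emp14's organization with no one reporting to them are emp8, emp6, emp13, emp5, emp2, emp18, emp23, emp12, emp11. That is 9.

9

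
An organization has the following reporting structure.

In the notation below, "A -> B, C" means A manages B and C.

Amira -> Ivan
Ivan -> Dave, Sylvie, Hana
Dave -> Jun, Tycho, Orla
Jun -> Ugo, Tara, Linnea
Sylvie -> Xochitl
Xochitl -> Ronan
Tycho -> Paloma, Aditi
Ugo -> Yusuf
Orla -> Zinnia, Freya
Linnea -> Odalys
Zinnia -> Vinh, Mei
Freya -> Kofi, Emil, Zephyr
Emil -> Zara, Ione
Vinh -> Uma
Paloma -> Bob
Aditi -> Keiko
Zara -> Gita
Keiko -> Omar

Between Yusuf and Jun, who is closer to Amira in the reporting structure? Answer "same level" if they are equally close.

Jun

Yusuf is 5 levels below Amira; Jun is 3. Jun is higher.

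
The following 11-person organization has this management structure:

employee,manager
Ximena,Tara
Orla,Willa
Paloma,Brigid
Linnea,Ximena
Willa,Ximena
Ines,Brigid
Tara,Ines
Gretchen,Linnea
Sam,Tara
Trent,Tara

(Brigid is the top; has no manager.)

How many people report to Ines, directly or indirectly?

Ines directly manages Tara. Under Tara: Trent, Sam, Ximena, Linnea, Gretchen, Willa, Orla (7). That's 8 in total.

8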